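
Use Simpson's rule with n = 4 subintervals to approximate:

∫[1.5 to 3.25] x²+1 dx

f(x) = x²+1
a = 1.5, b = 3.25, n = 4
h = (b - a)/n = 0.437500

Simpson's rule: (h/3)[f(x₀) + 4f(x₁) + 2f(x₂) + ... + f(xₙ)]

x_0 = 1.5000, f(x_0) = 3.250000, coefficient = 1
x_1 = 1.9375, f(x_1) = 4.753906, coefficient = 4
x_2 = 2.3750, f(x_2) = 6.640625, coefficient = 2
x_3 = 2.8125, f(x_3) = 8.910156, coefficient = 4
x_4 = 3.2500, f(x_4) = 11.562500, coefficient = 1

I ≈ (0.437500/3) × 82.750000 = 12.067708
Exact value: 12.067708
Error: 0.000000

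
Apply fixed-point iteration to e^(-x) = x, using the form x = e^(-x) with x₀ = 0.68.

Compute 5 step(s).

Equation: e^(-x) = x
Fixed-point form: x = e^(-x)
x₀ = 0.68

x_1 = g(0.680000) = 0.506617
x_2 = g(0.506617) = 0.602531
x_3 = g(0.602531) = 0.547425
x_4 = g(0.547425) = 0.578438
x_5 = g(0.578438) = 0.560774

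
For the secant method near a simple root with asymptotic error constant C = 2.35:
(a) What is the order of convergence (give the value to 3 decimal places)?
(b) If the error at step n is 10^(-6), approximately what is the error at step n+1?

(a) Secant method has superlinear convergence with order φ = (1+√5)/2 ≈ 1.618.
    This means |e_{n+1}| ≈ C|e_n|^1.618.

(b) With |e_n| = 10^(-6) and C = 2.35:
    |e_{n+1}| ≈ 2.35 × (10^(-6))^1.618 = 2.35 × 10^(-9.71)

(a) ≈ 1.618 (golden ratio); (b) |e_{n+1}| ≈ 4.601e-10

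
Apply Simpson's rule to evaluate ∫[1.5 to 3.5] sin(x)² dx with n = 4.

f(x) = sin(x)²
a = 1.5, b = 3.5, n = 4
h = (b - a)/n = 0.500000

Simpson's rule: (h/3)[f(x₀) + 4f(x₁) + 2f(x₂) + ... + f(xₙ)]

x_0 = 1.5000, f(x_0) = 0.994996, coefficient = 1
x_1 = 2.0000, f(x_1) = 0.826822, coefficient = 4
x_2 = 2.5000, f(x_2) = 0.358169, coefficient = 2
x_3 = 3.0000, f(x_3) = 0.019915, coefficient = 4
x_4 = 3.5000, f(x_4) = 0.123049, coefficient = 1

I ≈ (0.500000/3) × 5.221330 = 0.870222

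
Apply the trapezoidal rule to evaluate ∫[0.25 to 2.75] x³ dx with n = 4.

f(x) = x³
a = 0.25, b = 2.75, n = 4
h = (b - a)/n = 0.625000

Trapezoidal rule: (h/2)[f(x₀) + 2f(x₁) + 2f(x₂) + ... + f(xₙ)]

x_0 = 0.2500, f(x_0) = 0.015625, coefficient = 1
x_1 = 0.8750, f(x_1) = 0.669922, coefficient = 2
x_2 = 1.5000, f(x_2) = 3.375000, coefficient = 2
x_3 = 2.1250, f(x_3) = 9.595703, coefficient = 2
x_4 = 2.7500, f(x_4) = 20.796875, coefficient = 1

I ≈ (0.625000/2) × 48.093750 = 15.029297
Exact value: 14.296875
Error: 0.732422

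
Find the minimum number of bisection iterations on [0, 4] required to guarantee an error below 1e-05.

We need (b-a)/2^n ≤ 1e-05
(4 - 0)/2^n ≤ 1e-05
4/2^n ≤ 1e-05
2^n ≥ 400000
n ≥ log₂(400000) = 18.61
n ≥ 19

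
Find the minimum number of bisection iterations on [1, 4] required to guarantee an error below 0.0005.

We need (b-a)/2^n ≤ 0.0005
(4 - 1)/2^n ≤ 0.0005
3/2^n ≤ 0.0005
2^n ≥ 6000
n ≥ log₂(6000) = 12.55
n ≥ 13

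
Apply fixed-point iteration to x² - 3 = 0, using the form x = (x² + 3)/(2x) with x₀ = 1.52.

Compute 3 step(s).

Equation: x² - 3 = 0
Fixed-point form: x = (x² + 3)/(2x)
x₀ = 1.52

x_1 = g(1.520000) = 1.746842
x_2 = g(1.746842) = 1.732113
x_3 = g(1.732113) = 1.732051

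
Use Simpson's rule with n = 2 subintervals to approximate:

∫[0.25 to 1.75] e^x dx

f(x) = e^x
a = 0.25, b = 1.75, n = 2
h = (b - a)/n = 0.750000

Simpson's rule: (h/3)[f(x₀) + 4f(x₁) + 2f(x₂) + ... + f(xₙ)]

x_0 = 0.2500, f(x_0) = 1.284025, coefficient = 1
x_1 = 1.0000, f(x_1) = 2.718282, coefficient = 4
x_2 = 1.7500, f(x_2) = 5.754603, coefficient = 1

I ≈ (0.750000/3) × 17.911755 = 4.477939
Exact value: 4.470577
Error: 0.007362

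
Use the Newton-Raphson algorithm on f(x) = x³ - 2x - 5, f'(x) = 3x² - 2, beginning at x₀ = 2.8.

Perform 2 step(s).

f(x) = x³ - 2x - 5
f'(x) = 3x² - 2
x₀ = 2.8

Newton-Raphson formula: x_{n+1} = x_n - f(x_n)/f'(x_n)

Iteration 1:
  f(2.800000) = 11.352000
  f'(2.800000) = 21.520000
  x_1 = 2.800000 - 11.352000/21.520000 = 2.272491
Iteration 2:
  f(2.272491) = 2.190647
  f'(2.272491) = 13.492642
  x_2 = 2.272491 - 2.190647/13.492642 = 2.110132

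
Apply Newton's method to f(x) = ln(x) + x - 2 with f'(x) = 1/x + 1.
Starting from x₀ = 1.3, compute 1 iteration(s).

f(x) = ln(x) + x - 2
f'(x) = 1/x + 1
x₀ = 1.3

Newton-Raphson formula: x_{n+1} = x_n - f(x_n)/f'(x_n)

Iteration 1:
  f(1.300000) = -0.437636
  f'(1.300000) = 1.769231
  x_1 = 1.300000 - (-0.437636)/1.769231 = 1.547359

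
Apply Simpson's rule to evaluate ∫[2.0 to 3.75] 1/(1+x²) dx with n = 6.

f(x) = 1/(1+x²)
a = 2.0, b = 3.75, n = 6
h = (b - a)/n = 0.291667

Simpson's rule: (h/3)[f(x₀) + 4f(x₁) + 2f(x₂) + ... + f(xₙ)]

x_0 = 2.0000, f(x_0) = 0.200000, coefficient = 1
x_1 = 2.2917, f(x_1) = 0.159956, coefficient = 4
x_2 = 2.5833, f(x_2) = 0.130317, coefficient = 2
x_3 = 2.8750, f(x_3) = 0.107926, coefficient = 4
x_4 = 3.1667, f(x_4) = 0.090680, coefficient = 2
x_5 = 3.4583, f(x_5) = 0.077160, coefficient = 4
x_6 = 3.7500, f(x_6) = 0.066390, coefficient = 1

I ≈ (0.291667/3) × 2.088550 = 0.203053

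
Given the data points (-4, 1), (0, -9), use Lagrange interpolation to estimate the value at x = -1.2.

Lagrange interpolation formula:
P(x) = Σ yᵢ × Lᵢ(x)
where Lᵢ(x) = Π_{j≠i} (x - xⱼ)/(xᵢ - xⱼ)

L_0(-1.2) = (-1.2 - 0)/(-4 - 0) = 0.300000
L_1(-1.2) = (-1.2 - (-4))/(0 - (-4)) = 0.700000

P(-1.2) = 1×L_0(-1.2) + (-9)×L_1(-1.2)
P(-1.2) = -6.000000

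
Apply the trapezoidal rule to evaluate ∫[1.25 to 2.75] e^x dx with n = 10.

f(x) = e^x
a = 1.25, b = 2.75, n = 10
h = (b - a)/n = 0.150000

Trapezoidal rule: (h/2)[f(x₀) + 2f(x₁) + 2f(x₂) + ... + f(xₙ)]

x_0 = 1.2500, f(x_0) = 3.490343, coefficient = 1
x_1 = 1.4000, f(x_1) = 4.055200, coefficient = 2
x_2 = 1.5500, f(x_2) = 4.711470, coefficient = 2
x_3 = 1.7000, f(x_3) = 5.473947, coefficient = 2
x_4 = 1.8500, f(x_4) = 6.359820, coefficient = 2
x_5 = 2.0000, f(x_5) = 7.389056, coefficient = 2
x_6 = 2.1500, f(x_6) = 8.584858, coefficient = 2
x_7 = 2.3000, f(x_7) = 9.974182, coefficient = 2
x_8 = 2.4500, f(x_8) = 11.588347, coefficient = 2
x_9 = 2.6000, f(x_9) = 13.463738, coefficient = 2
x_10 = 2.7500, f(x_10) = 15.642632, coefficient = 1

I ≈ (0.150000/2) × 162.334212 = 12.175066
Exact value: 12.152289
Error: 0.022777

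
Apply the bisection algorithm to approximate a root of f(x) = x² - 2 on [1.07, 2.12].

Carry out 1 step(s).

f(x) = x² - 2
Initial interval: [1.07, 2.12]

Iteration 1:
  c_1 = (1.070000 + 2.120000)/2 = 1.595000
  f(c_1) = f(1.595000) = 0.544025
  f(a) × f(c) < 0, new interval: [1.070000, 1.595000]

After 1 iteration(s), the approximation is c_1 = 1.595000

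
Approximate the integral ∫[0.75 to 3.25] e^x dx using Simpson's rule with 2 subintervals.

f(x) = e^x
a = 0.75, b = 3.25, n = 2
h = (b - a)/n = 1.250000

Simpson's rule: (h/3)[f(x₀) + 4f(x₁) + 2f(x₂) + ... + f(xₙ)]

x_0 = 0.7500, f(x_0) = 2.117000, coefficient = 1
x_1 = 2.0000, f(x_1) = 7.389056, coefficient = 4
x_2 = 3.2500, f(x_2) = 25.790340, coefficient = 1

I ≈ (1.250000/3) × 57.463564 = 23.943152
Exact value: 23.673340
Error: 0.269812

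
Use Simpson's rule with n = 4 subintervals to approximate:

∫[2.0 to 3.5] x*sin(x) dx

f(x) = x*sin(x)
a = 2.0, b = 3.5, n = 4
h = (b - a)/n = 0.375000

Simpson's rule: (h/3)[f(x₀) + 4f(x₁) + 2f(x₂) + ... + f(xₙ)]

x_0 = 2.0000, f(x_0) = 1.818595, coefficient = 1
x_1 = 2.3750, f(x_1) = 1.647502, coefficient = 4
x_2 = 2.7500, f(x_2) = 1.049568, coefficient = 2
x_3 = 3.1250, f(x_3) = 0.051850, coefficient = 4
x_4 = 3.5000, f(x_4) = -1.227741, coefficient = 1

I ≈ (0.375000/3) × 9.487395 = 1.185924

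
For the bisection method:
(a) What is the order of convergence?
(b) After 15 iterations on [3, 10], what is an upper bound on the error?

(a) Bisection has linear (order 1) convergence; the error is halved each step.

(b) Error bound = (b-a)/2^n = (10 - 3)/2^{15}
    = 7/2^{15}

(a) 1 (linear); (b) error ≤ 2.14e-04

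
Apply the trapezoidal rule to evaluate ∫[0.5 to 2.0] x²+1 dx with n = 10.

f(x) = x²+1
a = 0.5, b = 2.0, n = 10
h = (b - a)/n = 0.150000

Trapezoidal rule: (h/2)[f(x₀) + 2f(x₁) + 2f(x₂) + ... + f(xₙ)]

x_0 = 0.5000, f(x_0) = 1.250000, coefficient = 1
x_1 = 0.6500, f(x_1) = 1.422500, coefficient = 2
x_2 = 0.8000, f(x_2) = 1.640000, coefficient = 2
x_3 = 0.9500, f(x_3) = 1.902500, coefficient = 2
x_4 = 1.1000, f(x_4) = 2.210000, coefficient = 2
x_5 = 1.2500, f(x_5) = 2.562500, coefficient = 2
x_6 = 1.4000, f(x_6) = 2.960000, coefficient = 2
x_7 = 1.5500, f(x_7) = 3.402500, coefficient = 2
x_8 = 1.7000, f(x_8) = 3.890000, coefficient = 2
x_9 = 1.8500, f(x_9) = 4.422500, coefficient = 2
x_10 = 2.0000, f(x_10) = 5.000000, coefficient = 1

I ≈ (0.150000/2) × 55.075000 = 4.130625
Exact value: 4.125000
Error: 0.005625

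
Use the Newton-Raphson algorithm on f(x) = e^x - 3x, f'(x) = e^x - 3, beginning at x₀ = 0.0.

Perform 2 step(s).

f(x) = e^x - 3x
f'(x) = e^x - 3
x₀ = 0.0

Newton-Raphson formula: x_{n+1} = x_n - f(x_n)/f'(x_n)

Iteration 1:
  f(0.000000) = 1.000000
  f'(0.000000) = -2.000000
  x_1 = 0.000000 - 1.000000/(-2.000000) = 0.500000
Iteration 2:
  f(0.500000) = 0.148721
  f'(0.500000) = -1.351279
  x_2 = 0.500000 - 0.148721/(-1.351279) = 0.610060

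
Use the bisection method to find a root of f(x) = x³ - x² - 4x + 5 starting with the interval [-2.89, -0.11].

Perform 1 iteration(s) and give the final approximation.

f(x) = x³ - x² - 4x + 5
Initial interval: [-2.89, -0.11]

Iteration 1:
  c_1 = (-2.890000 + (-0.110000))/2 = -1.500000
  f(c_1) = f(-1.500000) = 5.375000
  f(a) × f(c) < 0, new interval: [-2.890000, -1.500000]

After 1 iteration(s), the approximation is c_1 = -1.500000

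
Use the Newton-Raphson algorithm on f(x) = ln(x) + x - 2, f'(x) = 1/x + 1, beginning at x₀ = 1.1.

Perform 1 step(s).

f(x) = ln(x) + x - 2
f'(x) = 1/x + 1
x₀ = 1.1

Newton-Raphson formula: x_{n+1} = x_n - f(x_n)/f'(x_n)

Iteration 1:
  f(1.100000) = -0.804690
  f'(1.100000) = 1.909091
  x_1 = 1.100000 - (-0.804690)/1.909091 = 1.521504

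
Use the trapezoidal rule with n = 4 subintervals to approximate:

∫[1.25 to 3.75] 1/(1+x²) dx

f(x) = 1/(1+x²)
a = 1.25, b = 3.75, n = 4
h = (b - a)/n = 0.625000

Trapezoidal rule: (h/2)[f(x₀) + 2f(x₁) + 2f(x₂) + ... + f(xₙ)]

x_0 = 1.2500, f(x_0) = 0.390244, coefficient = 1
x_1 = 1.8750, f(x_1) = 0.221453, coefficient = 2
x_2 = 2.5000, f(x_2) = 0.137931, coefficient = 2
x_3 = 3.1250, f(x_3) = 0.092888, coefficient = 2
x_4 = 3.7500, f(x_4) = 0.066390, coefficient = 1

I ≈ (0.625000/2) × 1.361179 = 0.425368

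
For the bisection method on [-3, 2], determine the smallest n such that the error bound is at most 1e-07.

We need (b-a)/2^n ≤ 1e-07
(2 - (-3))/2^n ≤ 1e-07
5/2^n ≤ 1e-07
2^n ≥ 50000000
n ≥ log₂(50000000) = 25.58
n ≥ 26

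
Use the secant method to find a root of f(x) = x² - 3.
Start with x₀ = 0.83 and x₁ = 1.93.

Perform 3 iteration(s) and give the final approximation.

f(x) = x² - 3
x₀ = 0.83, x₁ = 1.93

Secant formula: x_{n+1} = x_n - f(x_n)(x_n - x_{n-1})/(f(x_n) - f(x_{n-1}))

Iteration 1:
  f(0.830000) = -2.311100
  f(1.930000) = 0.724900
  x_2 = 1.930000 - 0.724900×(1.930000 - 0.830000)/(0.724900 - (-2.311100))
       = 1.667355
Iteration 2:
  f(1.930000) = 0.724900
  f(1.667355) = -0.219927
  x_3 = 1.667355 - (-0.219927)×(1.667355 - 1.930000)/(-0.219927 - 0.724900)
       = 1.728491
Iteration 3:
  f(1.667355) = -0.219927
  f(1.728491) = -0.012319
  x_4 = 1.728491 - (-0.012319)×(1.728491 - 1.667355)/(-0.012319 - (-0.219927))
       = 1.732119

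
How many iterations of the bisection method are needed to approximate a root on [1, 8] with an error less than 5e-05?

We need (b-a)/2^n ≤ 5e-05
(8 - 1)/2^n ≤ 5e-05
7/2^n ≤ 5e-05
2^n ≥ 140000
n ≥ log₂(140000) = 17.10
n ≥ 18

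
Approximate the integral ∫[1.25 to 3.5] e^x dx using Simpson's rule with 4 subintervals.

f(x) = e^x
a = 1.25, b = 3.5, n = 4
h = (b - a)/n = 0.562500

Simpson's rule: (h/3)[f(x₀) + 4f(x₁) + 2f(x₂) + ... + f(xₙ)]

x_0 = 1.2500, f(x_0) = 3.490343, coefficient = 1
x_1 = 1.8125, f(x_1) = 6.125743, coefficient = 4
x_2 = 2.3750, f(x_2) = 10.751013, coefficient = 2
x_3 = 2.9375, f(x_3) = 18.868616, coefficient = 4
x_4 = 3.5000, f(x_4) = 33.115452, coefficient = 1

I ≈ (0.562500/3) × 158.085255 = 29.640985
Exact value: 29.625109
Error: 0.015876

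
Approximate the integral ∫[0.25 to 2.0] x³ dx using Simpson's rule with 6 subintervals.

f(x) = x³
a = 0.25, b = 2.0, n = 6
h = (b - a)/n = 0.291667

Simpson's rule: (h/3)[f(x₀) + 4f(x₁) + 2f(x₂) + ... + f(xₙ)]

x_0 = 0.2500, f(x_0) = 0.015625, coefficient = 1
x_1 = 0.5417, f(x_1) = 0.158927, coefficient = 4
x_2 = 0.8333, f(x_2) = 0.578704, coefficient = 2
x_3 = 1.1250, f(x_3) = 1.423828, coefficient = 4
x_4 = 1.4167, f(x_4) = 2.843171, coefficient = 2
x_5 = 1.7083, f(x_5) = 4.985605, coefficient = 4
x_6 = 2.0000, f(x_6) = 8.000000, coefficient = 1

I ≈ (0.291667/3) × 41.132813 = 3.999023
Exact value: 3.999023
Error: 0.000000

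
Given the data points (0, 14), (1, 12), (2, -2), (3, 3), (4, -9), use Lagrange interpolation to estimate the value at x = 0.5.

Lagrange interpolation formula:
P(x) = Σ yᵢ × Lᵢ(x)
where Lᵢ(x) = Π_{j≠i} (x - xⱼ)/(xᵢ - xⱼ)

L_0(0.5) = (0.5 - 1)/(0 - 1) × (0.5 - 2)/(0 - 2) × (0.5 - 3)/(0 - 3) × (0.5 - 4)/(0 - 4) = 0.273438
L_1(0.5) = (0.5 - 0)/(1 - 0) × (0.5 - 2)/(1 - 2) × (0.5 - 3)/(1 - 3) × (0.5 - 4)/(1 - 4) = 1.093750
L_2(0.5) = (0.5 - 0)/(2 - 0) × (0.5 - 1)/(2 - 1) × (0.5 - 3)/(2 - 3) × (0.5 - 4)/(2 - 4) = -0.546875
L_3(0.5) = (0.5 - 0)/(3 - 0) × (0.5 - 1)/(3 - 1) × (0.5 - 2)/(3 - 2) × (0.5 - 4)/(3 - 4) = 0.218750
L_4(0.5) = (0.5 - 0)/(4 - 0) × (0.5 - 1)/(4 - 1) × (0.5 - 2)/(4 - 2) × (0.5 - 3)/(4 - 3) = -0.039062

P(0.5) = 14×L_0(0.5) + 12×L_1(0.5) + (-2)×L_2(0.5) + 3×L_3(0.5) + (-9)×L_4(0.5)
P(0.5) = 19.054688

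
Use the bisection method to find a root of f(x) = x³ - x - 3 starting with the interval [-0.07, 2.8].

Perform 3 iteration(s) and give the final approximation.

f(x) = x³ - x - 3
Initial interval: [-0.07, 2.8]

Iteration 1:
  c_1 = (-0.070000 + 2.800000)/2 = 1.365000
  f(c_1) = f(1.365000) = -1.821698
  f(a) × f(c) ≥ 0, new interval: [1.365000, 2.800000]
Iteration 2:
  c_2 = (1.365000 + 2.800000)/2 = 2.082500
  f(c_2) = f(2.082500) = 3.948899
  f(a) × f(c) < 0, new interval: [1.365000, 2.082500]
Iteration 3:
  c_3 = (1.365000 + 2.082500)/2 = 1.723750
  f(c_3) = f(1.723750) = 0.398053
  f(a) × f(c) < 0, new interval: [1.365000, 1.723750]

After 3 iteration(s), the approximation is c_3 = 1.723750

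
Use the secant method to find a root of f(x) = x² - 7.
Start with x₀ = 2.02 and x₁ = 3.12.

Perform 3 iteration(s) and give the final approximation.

f(x) = x² - 7
x₀ = 2.02, x₁ = 3.12

Secant formula: x_{n+1} = x_n - f(x_n)(x_n - x_{n-1})/(f(x_n) - f(x_{n-1}))

Iteration 1:
  f(2.020000) = -2.919600
  f(3.120000) = 2.734400
  x_2 = 3.120000 - 2.734400×(3.120000 - 2.020000)/(2.734400 - (-2.919600))
       = 2.588016
Iteration 2:
  f(3.120000) = 2.734400
  f(2.588016) = -0.302175
  x_3 = 2.588016 - (-0.302175)×(2.588016 - 3.120000)/(-0.302175 - 2.734400)
       = 2.640954
Iteration 3:
  f(2.588016) = -0.302175
  f(2.640954) = -0.025360
  x_4 = 2.640954 - (-0.025360)×(2.640954 - 2.588016)/(-0.025360 - (-0.302175))
       = 2.645804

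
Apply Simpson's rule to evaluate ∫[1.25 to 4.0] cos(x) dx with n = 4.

f(x) = cos(x)
a = 1.25, b = 4.0, n = 4
h = (b - a)/n = 0.687500

Simpson's rule: (h/3)[f(x₀) + 4f(x₁) + 2f(x₂) + ... + f(xₙ)]

x_0 = 1.2500, f(x_0) = 0.315322, coefficient = 1
x_1 = 1.9375, f(x_1) = -0.358540, coefficient = 4
x_2 = 2.6250, f(x_2) = -0.869507, coefficient = 2
x_3 = 3.3125, f(x_3) = -0.985431, coefficient = 4
x_4 = 4.0000, f(x_4) = -0.653644, coefficient = 1

I ≈ (0.687500/3) × -7.453220 = -1.708030
Exact value: -1.705787
Error: 0.002242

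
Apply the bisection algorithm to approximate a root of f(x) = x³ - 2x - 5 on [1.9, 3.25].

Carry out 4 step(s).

f(x) = x³ - 2x - 5
Initial interval: [1.9, 3.25]

Iteration 1:
  c_1 = (1.900000 + 3.250000)/2 = 2.575000
  f(c_1) = f(2.575000) = 6.923859
  f(a) × f(c) < 0, new interval: [1.900000, 2.575000]
Iteration 2:
  c_2 = (1.900000 + 2.575000)/2 = 2.237500
  f(c_2) = f(2.237500) = 1.726834
  f(a) × f(c) < 0, new interval: [1.900000, 2.237500]
Iteration 3:
  c_3 = (1.900000 + 2.237500)/2 = 2.068750
  f(c_3) = f(2.068750) = -0.283816
  f(a) × f(c) ≥ 0, new interval: [2.068750, 2.237500]
Iteration 4:
  c_4 = (2.068750 + 2.237500)/2 = 2.153125
  f(c_4) = f(2.153125) = 0.675524
  f(a) × f(c) < 0, new interval: [2.068750, 2.153125]

After 4 iteration(s), the approximation is c_4 = 2.153125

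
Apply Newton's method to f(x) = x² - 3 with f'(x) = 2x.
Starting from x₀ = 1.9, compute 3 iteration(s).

f(x) = x² - 3
f'(x) = 2x
x₀ = 1.9

Newton-Raphson formula: x_{n+1} = x_n - f(x_n)/f'(x_n)

Iteration 1:
  f(1.900000) = 0.610000
  f'(1.900000) = 3.800000
  x_1 = 1.900000 - 0.610000/3.800000 = 1.739474
Iteration 2:
  f(1.739474) = 0.025769
  f'(1.739474) = 3.478947
  x_2 = 1.739474 - 0.025769/3.478947 = 1.732067
Iteration 3:
  f(1.732067) = 0.000055
  f'(1.732067) = 3.464133
  x_3 = 1.732067 - 0.000055/3.464133 = 1.732051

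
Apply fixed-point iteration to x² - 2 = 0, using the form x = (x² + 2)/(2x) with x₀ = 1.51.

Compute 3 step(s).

Equation: x² - 2 = 0
Fixed-point form: x = (x² + 2)/(2x)
x₀ = 1.51

x_1 = g(1.510000) = 1.417252
x_2 = g(1.417252) = 1.414217
x_3 = g(1.414217) = 1.414214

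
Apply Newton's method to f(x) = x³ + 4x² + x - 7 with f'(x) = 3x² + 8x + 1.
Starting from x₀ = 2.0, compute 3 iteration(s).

f(x) = x³ + 4x² + x - 7
f'(x) = 3x² + 8x + 1
x₀ = 2.0

Newton-Raphson formula: x_{n+1} = x_n - f(x_n)/f'(x_n)

Iteration 1:
  f(2.000000) = 19.000000
  f'(2.000000) = 29.000000
  x_1 = 2.000000 - 19.000000/29.000000 = 1.344828
Iteration 2:
  f(1.344828) = 4.011276
  f'(1.344828) = 17.184304
  x_2 = 1.344828 - 4.011276/17.184304 = 1.111401
Iteration 3:
  f(1.111401) = 0.425064
  f'(1.111401) = 13.596843
  x_3 = 1.111401 - 0.425064/13.596843 = 1.080139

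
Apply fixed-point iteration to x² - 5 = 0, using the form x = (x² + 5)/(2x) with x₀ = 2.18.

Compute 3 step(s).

Equation: x² - 5 = 0
Fixed-point form: x = (x² + 5)/(2x)
x₀ = 2.18

x_1 = g(2.180000) = 2.236789
x_2 = g(2.236789) = 2.236068
x_3 = g(2.236068) = 2.236068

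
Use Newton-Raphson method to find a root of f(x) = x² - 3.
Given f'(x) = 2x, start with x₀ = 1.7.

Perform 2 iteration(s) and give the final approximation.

f(x) = x² - 3
f'(x) = 2x
x₀ = 1.7

Newton-Raphson formula: x_{n+1} = x_n - f(x_n)/f'(x_n)

Iteration 1:
  f(1.700000) = -0.110000
  f'(1.700000) = 3.400000
  x_1 = 1.700000 - (-0.110000)/3.400000 = 1.732353
Iteration 2:
  f(1.732353) = 0.001047
  f'(1.732353) = 3.464706
  x_2 = 1.732353 - 0.001047/3.464706 = 1.732051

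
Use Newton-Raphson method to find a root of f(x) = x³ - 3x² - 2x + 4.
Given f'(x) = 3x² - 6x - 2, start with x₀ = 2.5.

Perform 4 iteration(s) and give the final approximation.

f(x) = x³ - 3x² - 2x + 4
f'(x) = 3x² - 6x - 2
x₀ = 2.5

Newton-Raphson formula: x_{n+1} = x_n - f(x_n)/f'(x_n)

Iteration 1:
  f(2.500000) = -4.125000
  f'(2.500000) = 1.750000
  x_1 = 2.500000 - (-4.125000)/1.750000 = 4.857143
Iteration 2:
  f(4.857143) = 38.099125
  f'(4.857143) = 39.632653
  x_2 = 4.857143 - 38.099125/39.632653 = 3.895836
Iteration 3:
  f(3.895836) = 9.804921
  f'(3.895836) = 20.157605
  x_3 = 3.895836 - 9.804921/20.157605 = 3.409423
Iteration 4:
  f(3.409423) = 1.940360
  f'(3.409423) = 12.415963
  x_4 = 3.409423 - 1.940360/12.415963 = 3.253144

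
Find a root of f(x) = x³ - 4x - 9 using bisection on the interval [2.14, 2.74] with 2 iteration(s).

f(x) = x³ - 4x - 9
Initial interval: [2.14, 2.74]

Iteration 1:
  c_1 = (2.140000 + 2.740000)/2 = 2.440000
  f(c_1) = f(2.440000) = -4.233216
  f(a) × f(c) ≥ 0, new interval: [2.440000, 2.740000]
Iteration 2:
  c_2 = (2.440000 + 2.740000)/2 = 2.590000
  f(c_2) = f(2.590000) = -1.986021
  f(a) × f(c) ≥ 0, new interval: [2.590000, 2.740000]

After 2 iteration(s), the approximation is c_2 = 2.590000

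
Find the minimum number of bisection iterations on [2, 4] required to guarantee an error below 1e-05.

We need (b-a)/2^n ≤ 1e-05
(4 - 2)/2^n ≤ 1e-05
2/2^n ≤ 1e-05
2^n ≥ 200000
n ≥ log₂(200000) = 17.61
n ≥ 18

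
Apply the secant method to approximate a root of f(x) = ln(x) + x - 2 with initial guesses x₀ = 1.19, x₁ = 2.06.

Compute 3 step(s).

f(x) = ln(x) + x - 2
x₀ = 1.19, x₁ = 2.06

Secant formula: x_{n+1} = x_n - f(x_n)(x_n - x_{n-1})/(f(x_n) - f(x_{n-1}))

Iteration 1:
  f(1.190000) = -0.636047
  f(2.060000) = 0.782706
  x_2 = 2.060000 - 0.782706×(2.060000 - 1.190000)/(0.782706 - (-0.636047))
       = 1.580033
Iteration 2:
  f(2.060000) = 0.782706
  f(1.580033) = 0.037479
  x_3 = 1.580033 - 0.037479×(1.580033 - 2.060000)/(0.037479 - 0.782706)
       = 1.555895
Iteration 3:
  f(1.580033) = 0.037479
  f(1.555895) = -0.002055
  x_4 = 1.555895 - (-0.002055)×(1.555895 - 1.580033)/(-0.002055 - 0.037479)
       = 1.557149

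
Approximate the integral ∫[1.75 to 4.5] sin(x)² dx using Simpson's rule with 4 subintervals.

f(x) = sin(x)²
a = 1.75, b = 4.5, n = 4
h = (b - a)/n = 0.687500

Simpson's rule: (h/3)[f(x₀) + 4f(x₁) + 2f(x₂) + ... + f(xₙ)]

x_0 = 1.7500, f(x_0) = 0.968228, coefficient = 1
x_1 = 2.4375, f(x_1) = 0.419052, coefficient = 4
x_2 = 3.1250, f(x_2) = 0.000275, coefficient = 2
x_3 = 3.8125, f(x_3) = 0.386507, coefficient = 4
x_4 = 4.5000, f(x_4) = 0.955565, coefficient = 1

I ≈ (0.687500/3) × 5.146582 = 1.179425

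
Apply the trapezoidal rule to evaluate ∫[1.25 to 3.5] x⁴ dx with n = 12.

f(x) = x⁴
a = 1.25, b = 3.5, n = 12
h = (b - a)/n = 0.187500

Trapezoidal rule: (h/2)[f(x₀) + 2f(x₁) + 2f(x₂) + ... + f(xₙ)]

x_0 = 1.2500, f(x_0) = 2.441406, coefficient = 1
x_1 = 1.4375, f(x_1) = 4.270035, coefficient = 2
x_2 = 1.6250, f(x_2) = 6.972900, coefficient = 2
x_3 = 1.8125, f(x_3) = 10.792252, coefficient = 2
x_4 = 2.0000, f(x_4) = 16.000000, coefficient = 2
x_5 = 2.1875, f(x_5) = 22.897720, coefficient = 2
x_6 = 2.3750, f(x_6) = 31.816650, coefficient = 2
x_7 = 2.5625, f(x_7) = 43.117691, coefficient = 2
x_8 = 2.7500, f(x_8) = 57.191406, coefficient = 2
x_9 = 2.9375, f(x_9) = 74.458023, coefficient = 2
x_10 = 3.1250, f(x_10) = 95.367432, coefficient = 2
x_11 = 3.3125, f(x_11) = 120.399185, coefficient = 2
x_12 = 3.5000, f(x_12) = 150.062500, coefficient = 1

I ≈ (0.187500/2) × 1119.070496 = 104.912859
Exact value: 104.433398
Error: 0.479461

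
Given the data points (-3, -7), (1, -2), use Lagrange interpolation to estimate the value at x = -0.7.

Lagrange interpolation formula:
P(x) = Σ yᵢ × Lᵢ(x)
where Lᵢ(x) = Π_{j≠i} (x - xⱼ)/(xᵢ - xⱼ)

L_0(-0.7) = (-0.7 - 1)/(-3 - 1) = 0.425000
L_1(-0.7) = (-0.7 - (-3))/(1 - (-3)) = 0.575000

P(-0.7) = (-7)×L_0(-0.7) + (-2)×L_1(-0.7)
P(-0.7) = -4.125000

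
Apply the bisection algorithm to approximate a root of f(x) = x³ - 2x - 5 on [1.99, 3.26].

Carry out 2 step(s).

f(x) = x³ - 2x - 5
Initial interval: [1.99, 3.26]

Iteration 1:
  c_1 = (1.990000 + 3.260000)/2 = 2.625000
  f(c_1) = f(2.625000) = 7.837891
  f(a) × f(c) < 0, new interval: [1.990000, 2.625000]
Iteration 2:
  c_2 = (1.990000 + 2.625000)/2 = 2.307500
  f(c_2) = f(2.307500) = 2.671414
  f(a) × f(c) < 0, new interval: [1.990000, 2.307500]

After 2 iteration(s), the approximation is c_2 = 2.307500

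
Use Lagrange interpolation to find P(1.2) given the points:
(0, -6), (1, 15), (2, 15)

Lagrange interpolation formula:
P(x) = Σ yᵢ × Lᵢ(x)
where Lᵢ(x) = Π_{j≠i} (x - xⱼ)/(xᵢ - xⱼ)

L_0(1.2) = (1.2 - 1)/(0 - 1) × (1.2 - 2)/(0 - 2) = -0.080000
L_1(1.2) = (1.2 - 0)/(1 - 0) × (1.2 - 2)/(1 - 2) = 0.960000
L_2(1.2) = (1.2 - 0)/(2 - 0) × (1.2 - 1)/(2 - 1) = 0.120000

P(1.2) = (-6)×L_0(1.2) + 15×L_1(1.2) + 15×L_2(1.2)
P(1.2) = 16.680000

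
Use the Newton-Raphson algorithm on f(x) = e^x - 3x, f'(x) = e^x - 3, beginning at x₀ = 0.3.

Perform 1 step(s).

f(x) = e^x - 3x
f'(x) = e^x - 3
x₀ = 0.3

Newton-Raphson formula: x_{n+1} = x_n - f(x_n)/f'(x_n)

Iteration 1:
  f(0.300000) = 0.449859
  f'(0.300000) = -1.650141
  x_1 = 0.300000 - 0.449859/(-1.650141) = 0.572618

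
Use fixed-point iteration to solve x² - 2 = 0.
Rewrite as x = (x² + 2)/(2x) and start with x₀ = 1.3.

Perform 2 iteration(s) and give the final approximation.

Equation: x² - 2 = 0
Fixed-point form: x = (x² + 2)/(2x)
x₀ = 1.3

x_1 = g(1.300000) = 1.419231
x_2 = g(1.419231) = 1.414222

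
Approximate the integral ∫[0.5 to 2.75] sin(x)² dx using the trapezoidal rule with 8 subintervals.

f(x) = sin(x)²
a = 0.5, b = 2.75, n = 8
h = (b - a)/n = 0.281250

Trapezoidal rule: (h/2)[f(x₀) + 2f(x₁) + 2f(x₂) + ... + f(xₙ)]

x_0 = 0.5000, f(x_0) = 0.229849, coefficient = 1
x_1 = 0.7812, f(x_1) = 0.495852, coefficient = 2
x_2 = 1.0625, f(x_2) = 0.763133, coefficient = 2
x_3 = 1.3438, f(x_3) = 0.949330, coefficient = 2
x_4 = 1.6250, f(x_4) = 0.997065, coefficient = 2
x_5 = 1.9062, f(x_5) = 0.891629, coefficient = 2
x_6 = 2.1875, f(x_6) = 0.665512, coefficient = 2
x_7 = 2.4688, f(x_7) = 0.388393, coefficient = 2
x_8 = 2.7500, f(x_8) = 0.145665, coefficient = 1

I ≈ (0.281250/2) × 10.677341 = 1.501501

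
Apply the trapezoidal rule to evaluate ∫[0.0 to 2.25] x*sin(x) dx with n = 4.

f(x) = x*sin(x)
a = 0.0, b = 2.25, n = 4
h = (b - a)/n = 0.562500

Trapezoidal rule: (h/2)[f(x₀) + 2f(x₁) + 2f(x₂) + ... + f(xₙ)]

x_0 = 0.0000, f(x_0) = 0.000000, coefficient = 1
x_1 = 0.5625, f(x_1) = 0.299983, coefficient = 2
x_2 = 1.1250, f(x_2) = 1.015051, coefficient = 2
x_3 = 1.6875, f(x_3) = 1.676021, coefficient = 2
x_4 = 2.2500, f(x_4) = 1.750665, coefficient = 1

I ≈ (0.562500/2) × 7.732775 = 2.174843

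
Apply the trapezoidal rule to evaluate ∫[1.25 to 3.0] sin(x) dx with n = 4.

f(x) = sin(x)
a = 1.25, b = 3.0, n = 4
h = (b - a)/n = 0.437500

Trapezoidal rule: (h/2)[f(x₀) + 2f(x₁) + 2f(x₂) + ... + f(xₙ)]

x_0 = 1.2500, f(x_0) = 0.948985, coefficient = 1
x_1 = 1.6875, f(x_1) = 0.993198, coefficient = 2
x_2 = 2.1250, f(x_2) = 0.850320, coefficient = 2
x_3 = 2.5625, f(x_3) = 0.547265, coefficient = 2
x_4 = 3.0000, f(x_4) = 0.141120, coefficient = 1

I ≈ (0.437500/2) × 5.871669 = 1.284428
Exact value: 1.305315
Error: 0.020887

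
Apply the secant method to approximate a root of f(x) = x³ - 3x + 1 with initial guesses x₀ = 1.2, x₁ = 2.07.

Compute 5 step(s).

f(x) = x³ - 3x + 1
x₀ = 1.2, x₁ = 2.07

Secant formula: x_{n+1} = x_n - f(x_n)(x_n - x_{n-1})/(f(x_n) - f(x_{n-1}))

Iteration 1:
  f(1.200000) = -0.872000
  f(2.070000) = 3.659743
  x_2 = 2.070000 - 3.659743×(2.070000 - 1.200000)/(3.659743 - (-0.872000))
       = 1.367406
Iteration 2:
  f(2.070000) = 3.659743
  f(1.367406) = -0.545444
  x_3 = 1.367406 - (-0.545444)×(1.367406 - 2.070000)/(-0.545444 - 3.659743)
       = 1.458537
Iteration 3:
  f(1.367406) = -0.545444
  f(1.458537) = -0.272820
  x_4 = 1.458537 - (-0.272820)×(1.458537 - 1.367406)/(-0.272820 - (-0.545444))
       = 1.549734
Iteration 4:
  f(1.458537) = -0.272820
  f(1.549734) = 0.072758
  x_5 = 1.549734 - 0.072758×(1.549734 - 1.458537)/(0.072758 - (-0.272820))
       = 1.530534
Iteration 5:
  f(1.549734) = 0.072758
  f(1.530534) = -0.006274
  x_6 = 1.530534 - (-0.006274)×(1.530534 - 1.549734)/(-0.006274 - 0.072758)
       = 1.532058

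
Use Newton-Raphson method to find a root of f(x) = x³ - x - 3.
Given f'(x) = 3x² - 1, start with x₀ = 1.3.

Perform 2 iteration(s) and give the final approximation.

f(x) = x³ - x - 3
f'(x) = 3x² - 1
x₀ = 1.3

Newton-Raphson formula: x_{n+1} = x_n - f(x_n)/f'(x_n)

Iteration 1:
  f(1.300000) = -2.103000
  f'(1.300000) = 4.070000
  x_1 = 1.300000 - (-2.103000)/4.070000 = 1.816708
Iteration 2:
  f(1.816708) = 1.179202
  f'(1.816708) = 8.901280
  x_2 = 1.816708 - 1.179202/8.901280 = 1.684232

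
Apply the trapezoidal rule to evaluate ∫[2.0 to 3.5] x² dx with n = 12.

f(x) = x²
a = 2.0, b = 3.5, n = 12
h = (b - a)/n = 0.125000

Trapezoidal rule: (h/2)[f(x₀) + 2f(x₁) + 2f(x₂) + ... + f(xₙ)]

x_0 = 2.0000, f(x_0) = 4.000000, coefficient = 1
x_1 = 2.1250, f(x_1) = 4.515625, coefficient = 2
x_2 = 2.2500, f(x_2) = 5.062500, coefficient = 2
x_3 = 2.3750, f(x_3) = 5.640625, coefficient = 2
x_4 = 2.5000, f(x_4) = 6.250000, coefficient = 2
x_5 = 2.6250, f(x_5) = 6.890625, coefficient = 2
x_6 = 2.7500, f(x_6) = 7.562500, coefficient = 2
x_7 = 2.8750, f(x_7) = 8.265625, coefficient = 2
x_8 = 3.0000, f(x_8) = 9.000000, coefficient = 2
x_9 = 3.1250, f(x_9) = 9.765625, coefficient = 2
x_10 = 3.2500, f(x_10) = 10.562500, coefficient = 2
x_11 = 3.3750, f(x_11) = 11.390625, coefficient = 2
x_12 = 3.5000, f(x_12) = 12.250000, coefficient = 1

I ≈ (0.125000/2) × 186.062500 = 11.628906
Exact value: 11.625000
Error: 0.003906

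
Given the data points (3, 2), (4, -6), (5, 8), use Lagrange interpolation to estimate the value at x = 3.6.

Lagrange interpolation formula:
P(x) = Σ yᵢ × Lᵢ(x)
where Lᵢ(x) = Π_{j≠i} (x - xⱼ)/(xᵢ - xⱼ)

L_0(3.6) = (3.6 - 4)/(3 - 4) × (3.6 - 5)/(3 - 5) = 0.280000
L_1(3.6) = (3.6 - 3)/(4 - 3) × (3.6 - 5)/(4 - 5) = 0.840000
L_2(3.6) = (3.6 - 3)/(5 - 3) × (3.6 - 4)/(5 - 4) = -0.120000

P(3.6) = 2×L_0(3.6) + (-6)×L_1(3.6) + 8×L_2(3.6)
P(3.6) = -5.440000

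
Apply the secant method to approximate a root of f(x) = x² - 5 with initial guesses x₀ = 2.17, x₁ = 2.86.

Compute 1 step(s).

f(x) = x² - 5
x₀ = 2.17, x₁ = 2.86

Secant formula: x_{n+1} = x_n - f(x_n)(x_n - x_{n-1})/(f(x_n) - f(x_{n-1}))

Iteration 1:
  f(2.170000) = -0.291100
  f(2.860000) = 3.179600
  x_2 = 2.860000 - 3.179600×(2.860000 - 2.170000)/(3.179600 - (-0.291100))
       = 2.227873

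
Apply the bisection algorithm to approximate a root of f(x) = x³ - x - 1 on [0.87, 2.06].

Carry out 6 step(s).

f(x) = x³ - x - 1
Initial interval: [0.87, 2.06]

Iteration 1:
  c_1 = (0.870000 + 2.060000)/2 = 1.465000
  f(c_1) = f(1.465000) = 0.679220
  f(a) × f(c) < 0, new interval: [0.870000, 1.465000]
Iteration 2:
  c_2 = (0.870000 + 1.465000)/2 = 1.167500
  f(c_2) = f(1.167500) = -0.576132
  f(a) × f(c) ≥ 0, new interval: [1.167500, 1.465000]
Iteration 3:
  c_3 = (1.167500 + 1.465000)/2 = 1.316250
  f(c_3) = f(1.316250) = -0.035828
  f(a) × f(c) ≥ 0, new interval: [1.316250, 1.465000]
Iteration 4:
  c_4 = (1.316250 + 1.465000)/2 = 1.390625
  f(c_4) = f(1.390625) = 0.298618
  f(a) × f(c) < 0, new interval: [1.316250, 1.390625]
Iteration 5:
  c_5 = (1.316250 + 1.390625)/2 = 1.353438
  f(c_5) = f(1.353438) = 0.125780
  f(a) × f(c) < 0, new interval: [1.316250, 1.353438]
Iteration 6:
  c_6 = (1.316250 + 1.353438)/2 = 1.334844
  f(c_6) = f(1.334844) = 0.043591
  f(a) × f(c) < 0, new interval: [1.316250, 1.334844]

After 6 iteration(s), the approximation is c_6 = 1.334844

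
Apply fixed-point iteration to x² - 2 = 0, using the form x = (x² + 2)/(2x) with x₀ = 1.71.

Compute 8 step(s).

Equation: x² - 2 = 0
Fixed-point form: x = (x² + 2)/(2x)
x₀ = 1.71

x_1 = g(1.710000) = 1.439795
x_2 = g(1.439795) = 1.414441
x_3 = g(1.414441) = 1.414214
x_4 = g(1.414214) = 1.414214
x_5 = g(1.414214) = 1.414214
x_6 = g(1.414214) = 1.414214
x_7 = g(1.414214) = 1.414214
x_8 = g(1.414214) = 1.414214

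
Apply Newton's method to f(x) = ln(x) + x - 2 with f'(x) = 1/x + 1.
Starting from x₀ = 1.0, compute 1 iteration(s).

f(x) = ln(x) + x - 2
f'(x) = 1/x + 1
x₀ = 1.0

Newton-Raphson formula: x_{n+1} = x_n - f(x_n)/f'(x_n)

Iteration 1:
  f(1.000000) = -1.000000
  f'(1.000000) = 2.000000
  x_1 = 1.000000 - (-1.000000)/2.000000 = 1.500000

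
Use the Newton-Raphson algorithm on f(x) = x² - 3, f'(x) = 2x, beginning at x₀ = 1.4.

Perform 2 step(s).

f(x) = x² - 3
f'(x) = 2x
x₀ = 1.4

Newton-Raphson formula: x_{n+1} = x_n - f(x_n)/f'(x_n)

Iteration 1:
  f(1.400000) = -1.040000
  f'(1.400000) = 2.800000
  x_1 = 1.400000 - (-1.040000)/2.800000 = 1.771429
Iteration 2:
  f(1.771429) = 0.137959
  f'(1.771429) = 3.542857
  x_2 = 1.771429 - 0.137959/3.542857 = 1.732488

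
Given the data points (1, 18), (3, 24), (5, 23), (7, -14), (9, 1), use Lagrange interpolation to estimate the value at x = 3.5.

Lagrange interpolation formula:
P(x) = Σ yᵢ × Lᵢ(x)
where Lᵢ(x) = Π_{j≠i} (x - xⱼ)/(xᵢ - xⱼ)

L_0(3.5) = (3.5 - 3)/(1 - 3) × (3.5 - 5)/(1 - 5) × (3.5 - 7)/(1 - 7) × (3.5 - 9)/(1 - 9) = -0.037598
L_1(3.5) = (3.5 - 1)/(3 - 1) × (3.5 - 5)/(3 - 5) × (3.5 - 7)/(3 - 7) × (3.5 - 9)/(3 - 9) = 0.751953
L_2(3.5) = (3.5 - 1)/(5 - 1) × (3.5 - 3)/(5 - 3) × (3.5 - 7)/(5 - 7) × (3.5 - 9)/(5 - 9) = 0.375977
L_3(3.5) = (3.5 - 1)/(7 - 1) × (3.5 - 3)/(7 - 3) × (3.5 - 5)/(7 - 5) × (3.5 - 9)/(7 - 9) = -0.107422
L_4(3.5) = (3.5 - 1)/(9 - 1) × (3.5 - 3)/(9 - 3) × (3.5 - 5)/(9 - 5) × (3.5 - 7)/(9 - 7) = 0.017090

P(3.5) = 18×L_0(3.5) + 24×L_1(3.5) + 23×L_2(3.5) + (-14)×L_3(3.5) + 1×L_4(3.5)
P(3.5) = 27.538574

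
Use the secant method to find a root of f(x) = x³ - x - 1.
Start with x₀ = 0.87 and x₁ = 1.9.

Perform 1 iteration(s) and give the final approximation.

f(x) = x³ - x - 1
x₀ = 0.87, x₁ = 1.9

Secant formula: x_{n+1} = x_n - f(x_n)(x_n - x_{n-1})/(f(x_n) - f(x_{n-1}))

Iteration 1:
  f(0.870000) = -1.211497
  f(1.900000) = 3.959000
  x_2 = 1.900000 - 3.959000×(1.900000 - 0.870000)/(3.959000 - (-1.211497))
       = 1.111339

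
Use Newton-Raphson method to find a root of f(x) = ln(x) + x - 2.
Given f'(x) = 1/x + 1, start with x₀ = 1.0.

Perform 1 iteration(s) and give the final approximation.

f(x) = ln(x) + x - 2
f'(x) = 1/x + 1
x₀ = 1.0

Newton-Raphson formula: x_{n+1} = x_n - f(x_n)/f'(x_n)

Iteration 1:
  f(1.000000) = -1.000000
  f'(1.000000) = 2.000000
  x_1 = 1.000000 - (-1.000000)/2.000000 = 1.500000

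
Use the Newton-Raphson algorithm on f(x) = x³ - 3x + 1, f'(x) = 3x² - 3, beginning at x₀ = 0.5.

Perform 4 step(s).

f(x) = x³ - 3x + 1
f'(x) = 3x² - 3
x₀ = 0.5

Newton-Raphson formula: x_{n+1} = x_n - f(x_n)/f'(x_n)

Iteration 1:
  f(0.500000) = -0.375000
  f'(0.500000) = -2.250000
  x_1 = 0.500000 - (-0.375000)/(-2.250000) = 0.333333
Iteration 2:
  f(0.333333) = 0.037037
  f'(0.333333) = -2.666667
  x_2 = 0.333333 - 0.037037/(-2.666667) = 0.347222
Iteration 3:
  f(0.347222) = 0.000196
  f'(0.347222) = -2.638310
  x_3 = 0.347222 - 0.000196/(-2.638310) = 0.347296
Iteration 4:
  f(0.347296) = 0.000000
  f'(0.347296) = -2.638156
  x_4 = 0.347296 - 0.000000/(-2.638156) = 0.347296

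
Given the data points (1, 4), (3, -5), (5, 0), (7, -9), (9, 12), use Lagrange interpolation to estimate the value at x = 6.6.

Lagrange interpolation formula:
P(x) = Σ yᵢ × Lᵢ(x)
where Lᵢ(x) = Π_{j≠i} (x - xⱼ)/(xᵢ - xⱼ)

L_0(6.6) = (6.6 - 3)/(1 - 3) × (6.6 - 5)/(1 - 5) × (6.6 - 7)/(1 - 7) × (6.6 - 9)/(1 - 9) = 0.014400
L_1(6.6) = (6.6 - 1)/(3 - 1) × (6.6 - 5)/(3 - 5) × (6.6 - 7)/(3 - 7) × (6.6 - 9)/(3 - 9) = -0.089600
L_2(6.6) = (6.6 - 1)/(5 - 1) × (6.6 - 3)/(5 - 3) × (6.6 - 7)/(5 - 7) × (6.6 - 9)/(5 - 9) = 0.302400
L_3(6.6) = (6.6 - 1)/(7 - 1) × (6.6 - 3)/(7 - 3) × (6.6 - 5)/(7 - 5) × (6.6 - 9)/(7 - 9) = 0.806400
L_4(6.6) = (6.6 - 1)/(9 - 1) × (6.6 - 3)/(9 - 3) × (6.6 - 5)/(9 - 5) × (6.6 - 7)/(9 - 7) = -0.033600

P(6.6) = 4×L_0(6.6) + (-5)×L_1(6.6) + 0×L_2(6.6) + (-9)×L_3(6.6) + 12×L_4(6.6)
P(6.6) = -7.155200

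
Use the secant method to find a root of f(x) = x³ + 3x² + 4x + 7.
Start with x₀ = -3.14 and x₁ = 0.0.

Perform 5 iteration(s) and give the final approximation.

f(x) = x³ + 3x² + 4x + 7
x₀ = -3.14, x₁ = 0.0

Secant formula: x_{n+1} = x_n - f(x_n)(x_n - x_{n-1})/(f(x_n) - f(x_{n-1}))

Iteration 1:
  f(-3.140000) = -6.940344
  f(0.000000) = 7.000000
  x_2 = 0.000000 - 7.000000×(0.000000 - (-3.140000))/(7.000000 - (-6.940344))
       = -1.576719
Iteration 2:
  f(0.000000) = 7.000000
  f(-1.576719) = 4.231462
  x_3 = -1.576719 - 4.231462×(-1.576719 - 0.000000)/(4.231462 - 7.000000)
       = -3.986592
Iteration 3:
  f(-1.576719) = 4.231462
  f(-3.986592) = -24.626190
  x_4 = -3.986592 - (-24.626190)×(-3.986592 - (-1.576719))/(-24.626190 - 4.231462)
       = -1.930084
Iteration 4:
  f(-3.986592) = -24.626190
  f(-1.930084) = 3.265342
  x_5 = -1.930084 - 3.265342×(-1.930084 - (-3.986592))/(3.265342 - (-24.626190))
       = -2.170845
Iteration 5:
  f(-1.930084) = 3.265342
  f(-2.170845) = 2.224069
  x_6 = -2.170845 - 2.224069×(-2.170845 - (-1.930084))/(2.224069 - 3.265342)
       = -2.685090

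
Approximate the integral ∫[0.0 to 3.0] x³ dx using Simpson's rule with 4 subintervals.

f(x) = x³
a = 0.0, b = 3.0, n = 4
h = (b - a)/n = 0.750000

Simpson's rule: (h/3)[f(x₀) + 4f(x₁) + 2f(x₂) + ... + f(xₙ)]

x_0 = 0.0000, f(x_0) = 0.000000, coefficient = 1
x_1 = 0.7500, f(x_1) = 0.421875, coefficient = 4
x_2 = 1.5000, f(x_2) = 3.375000, coefficient = 2
x_3 = 2.2500, f(x_3) = 11.390625, coefficient = 4
x_4 = 3.0000, f(x_4) = 27.000000, coefficient = 1

I ≈ (0.750000/3) × 81.000000 = 20.250000
Exact value: 20.250000
Error: 0.000000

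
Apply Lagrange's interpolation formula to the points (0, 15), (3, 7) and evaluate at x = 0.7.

Lagrange interpolation formula:
P(x) = Σ yᵢ × Lᵢ(x)
where Lᵢ(x) = Π_{j≠i} (x - xⱼ)/(xᵢ - xⱼ)

L_0(0.7) = (0.7 - 3)/(0 - 3) = 0.766667
L_1(0.7) = (0.7 - 0)/(3 - 0) = 0.233333

P(0.7) = 15×L_0(0.7) + 7×L_1(0.7)
P(0.7) = 13.133333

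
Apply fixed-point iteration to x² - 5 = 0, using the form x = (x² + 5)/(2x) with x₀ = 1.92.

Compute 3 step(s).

Equation: x² - 5 = 0
Fixed-point form: x = (x² + 5)/(2x)
x₀ = 1.92

x_1 = g(1.920000) = 2.262083
x_2 = g(2.262083) = 2.236218
x_3 = g(2.236218) = 2.236068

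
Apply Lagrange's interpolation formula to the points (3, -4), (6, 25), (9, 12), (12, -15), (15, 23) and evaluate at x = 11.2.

Lagrange interpolation formula:
P(x) = Σ yᵢ × Lᵢ(x)
where Lᵢ(x) = Π_{j≠i} (x - xⱼ)/(xᵢ - xⱼ)

L_0(11.2) = (11.2 - 6)/(3 - 6) × (11.2 - 9)/(3 - 9) × (11.2 - 12)/(3 - 12) × (11.2 - 15)/(3 - 15) = 0.017890
L_1(11.2) = (11.2 - 3)/(6 - 3) × (11.2 - 9)/(6 - 9) × (11.2 - 12)/(6 - 12) × (11.2 - 15)/(6 - 15) = -0.112843
L_2(11.2) = (11.2 - 3)/(9 - 3) × (11.2 - 6)/(9 - 6) × (11.2 - 12)/(9 - 12) × (11.2 - 15)/(9 - 15) = 0.400079
L_3(11.2) = (11.2 - 3)/(12 - 3) × (11.2 - 6)/(12 - 6) × (11.2 - 9)/(12 - 9) × (11.2 - 15)/(12 - 15) = 0.733478
L_4(11.2) = (11.2 - 3)/(15 - 3) × (11.2 - 6)/(15 - 6) × (11.2 - 9)/(15 - 9) × (11.2 - 12)/(15 - 12) = -0.038604

P(11.2) = (-4)×L_0(11.2) + 25×L_1(11.2) + 12×L_2(11.2) + (-15)×L_3(11.2) + 23×L_4(11.2)
P(11.2) = -9.981748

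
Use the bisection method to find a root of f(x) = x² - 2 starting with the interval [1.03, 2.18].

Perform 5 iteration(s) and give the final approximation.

f(x) = x² - 2
Initial interval: [1.03, 2.18]

Iteration 1:
  c_1 = (1.030000 + 2.180000)/2 = 1.605000
  f(c_1) = f(1.605000) = 0.576025
  f(a) × f(c) < 0, new interval: [1.030000, 1.605000]
Iteration 2:
  c_2 = (1.030000 + 1.605000)/2 = 1.317500
  f(c_2) = f(1.317500) = -0.264194
  f(a) × f(c) ≥ 0, new interval: [1.317500, 1.605000]
Iteration 3:
  c_3 = (1.317500 + 1.605000)/2 = 1.461250
  f(c_3) = f(1.461250) = 0.135252
  f(a) × f(c) < 0, new interval: [1.317500, 1.461250]
Iteration 4:
  c_4 = (1.317500 + 1.461250)/2 = 1.389375
  f(c_4) = f(1.389375) = -0.069637
  f(a) × f(c) ≥ 0, new interval: [1.389375, 1.461250]
Iteration 5:
  c_5 = (1.389375 + 1.461250)/2 = 1.425312
  f(c_5) = f(1.425312) = 0.031516
  f(a) × f(c) < 0, new interval: [1.389375, 1.425312]

After 5 iteration(s), the approximation is c_5 = 1.425312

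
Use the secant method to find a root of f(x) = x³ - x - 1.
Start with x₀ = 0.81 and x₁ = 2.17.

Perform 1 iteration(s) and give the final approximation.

f(x) = x³ - x - 1
x₀ = 0.81, x₁ = 2.17

Secant formula: x_{n+1} = x_n - f(x_n)(x_n - x_{n-1})/(f(x_n) - f(x_{n-1}))

Iteration 1:
  f(0.810000) = -1.278559
  f(2.170000) = 7.048313
  x_2 = 2.170000 - 7.048313×(2.170000 - 0.810000)/(7.048313 - (-1.278559))
       = 1.018823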